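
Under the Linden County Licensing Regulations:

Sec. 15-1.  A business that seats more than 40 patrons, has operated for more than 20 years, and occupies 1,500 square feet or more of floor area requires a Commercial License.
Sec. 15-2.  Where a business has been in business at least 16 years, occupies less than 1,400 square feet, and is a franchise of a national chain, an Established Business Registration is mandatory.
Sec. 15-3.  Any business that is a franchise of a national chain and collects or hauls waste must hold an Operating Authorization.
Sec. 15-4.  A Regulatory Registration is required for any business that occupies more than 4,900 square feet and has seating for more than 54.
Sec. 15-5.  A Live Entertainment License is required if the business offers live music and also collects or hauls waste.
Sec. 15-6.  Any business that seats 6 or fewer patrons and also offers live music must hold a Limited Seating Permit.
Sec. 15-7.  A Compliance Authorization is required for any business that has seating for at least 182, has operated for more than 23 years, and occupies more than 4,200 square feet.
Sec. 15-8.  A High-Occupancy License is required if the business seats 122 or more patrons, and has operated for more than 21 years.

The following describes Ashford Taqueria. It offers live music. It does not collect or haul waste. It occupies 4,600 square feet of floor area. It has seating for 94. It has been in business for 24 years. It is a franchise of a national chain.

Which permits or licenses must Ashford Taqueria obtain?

Sec. 15-1. seating 94 > 40; years in business 24 > 20; floor area 4,600 square feet ≥ 1,500 square feet → Commercial License required.
Sec. 15-2. years in business 24 ≥ 16; floor area 4,600 square feet ≥ 1,400 square feet; is a franchise of a national chain → Established Business Registration not required.
Sec. 15-3. is a franchise of a national chain; does not collect or haul waste → Operating Authorization not required.
Sec. 15-4. floor area 4,600 square feet ≤ 4,900 square feet; seating 94 > 54 → Regulatory Registration not required.
Sec. 15-5. offers live music; does not collect or haul waste → Live Entertainment License not required.
Sec. 15-6. seating 94 > 6; offers live music → Limited Seating Permit not required.
Sec. 15-7. seating 94 < 182; years in business 24 > 23; floor area 4,600 square feet > 4,200 square feet → Compliance Authorization not required.
Sec. 15-8. seating 94 < 122; years in business 24 > 21 → High-Occupancy License not required.

Commercial License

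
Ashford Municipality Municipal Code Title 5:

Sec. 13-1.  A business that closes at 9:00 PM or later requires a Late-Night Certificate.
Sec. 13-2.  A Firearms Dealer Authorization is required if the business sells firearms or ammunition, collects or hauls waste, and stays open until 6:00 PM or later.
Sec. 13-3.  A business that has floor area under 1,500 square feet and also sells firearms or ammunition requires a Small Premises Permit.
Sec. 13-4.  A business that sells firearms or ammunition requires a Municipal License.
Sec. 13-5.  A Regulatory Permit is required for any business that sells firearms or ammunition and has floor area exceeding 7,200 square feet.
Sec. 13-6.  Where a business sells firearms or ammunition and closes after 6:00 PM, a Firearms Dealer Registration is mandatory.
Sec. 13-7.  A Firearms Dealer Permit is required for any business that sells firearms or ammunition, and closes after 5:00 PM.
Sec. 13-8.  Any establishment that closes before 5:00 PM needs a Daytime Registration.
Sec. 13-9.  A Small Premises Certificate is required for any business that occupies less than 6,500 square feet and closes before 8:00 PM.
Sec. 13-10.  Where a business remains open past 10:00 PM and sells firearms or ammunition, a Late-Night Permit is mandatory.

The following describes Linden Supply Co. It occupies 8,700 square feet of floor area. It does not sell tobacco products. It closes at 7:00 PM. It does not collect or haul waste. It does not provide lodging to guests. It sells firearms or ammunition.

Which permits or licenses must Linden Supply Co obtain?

Firearms Dealer Permit, Firearms Dealer Registration, Municipal License, Regulatory Permit

Sec. 13-1. closes 7:00 PM, at/before 9:00 PM → Late-Night Certificate not required.
Sec. 13-2. sells firearms or ammunition; does not collect or haul waste; closes 7:00 PM, after 6:00 PM → Firearms Dealer Authorization not required.
Sec. 13-3. floor area 8,700 square feet ≥ 1,500 square feet; sells firearms or ammunition → Small Premises Permit not required.
Sec. 13-4. sells firearms or ammunition → Municipal License required.
Sec. 13-5. sells firearms or ammunition; floor area 8,700 square feet > 7,200 square feet → Regulatory Permit required.
Sec. 13-6. sells firearms or ammunition; closes 7:00 PM, after 6:00 PM → Firearms Dealer Registration required.
Sec. 13-7. sells firearms or ammunition; closes 7:00 PM, after 5:00 PM → Firearms Dealer Permit required.
Sec. 13-8. closes 7:00 PM, after 5:00 PM → Daytime Registration not required.
Sec. 13-9. floor area 8,700 square feet ≥ 6,500 square feet; closes 7:00 PM, at/before 8:00 PM → Small Premises Certificate not required.
Sec. 13-10. closes 7:00 PM, at/before 10:00 PM; sells firearms or ammunition → Late-Night Permit not required.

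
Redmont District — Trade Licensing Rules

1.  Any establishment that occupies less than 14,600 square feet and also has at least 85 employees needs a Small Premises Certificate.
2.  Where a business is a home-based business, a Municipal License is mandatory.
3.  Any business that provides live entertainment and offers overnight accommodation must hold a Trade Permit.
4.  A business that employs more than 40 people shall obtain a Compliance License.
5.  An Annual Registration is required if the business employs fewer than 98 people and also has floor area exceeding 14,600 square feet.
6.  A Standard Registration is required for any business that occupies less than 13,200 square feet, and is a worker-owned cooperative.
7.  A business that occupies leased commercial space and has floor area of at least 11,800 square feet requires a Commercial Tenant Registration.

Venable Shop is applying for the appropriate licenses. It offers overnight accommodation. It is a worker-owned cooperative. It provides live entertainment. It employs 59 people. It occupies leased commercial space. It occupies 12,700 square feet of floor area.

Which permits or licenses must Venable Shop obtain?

1. floor area 12,700 square feet < 14,600 square feet; employees 59 < 85 → Small Premises Certificate not required.
2. occupies leased commercial space (not: is a home-based business) → Municipal License not required.
3. provides live entertainment; offers overnight accommodation → Trade Permit required.
4. employees 59 > 40 → Compliance License required.
5. employees 59 < 98; floor area 12,700 square feet ≤ 14,600 square feet → Annual Registration not required.
6. floor area 12,700 square feet < 13,200 square feet; is a worker-owned cooperative → Standard Registration required.
7. occupies leased commercial space; floor area 12,700 square feet ≥ 11,800 square feet → Commercial Tenant Registration required.

Commercial Tenant Registration, Compliance License, Standard Registration, Trade Permit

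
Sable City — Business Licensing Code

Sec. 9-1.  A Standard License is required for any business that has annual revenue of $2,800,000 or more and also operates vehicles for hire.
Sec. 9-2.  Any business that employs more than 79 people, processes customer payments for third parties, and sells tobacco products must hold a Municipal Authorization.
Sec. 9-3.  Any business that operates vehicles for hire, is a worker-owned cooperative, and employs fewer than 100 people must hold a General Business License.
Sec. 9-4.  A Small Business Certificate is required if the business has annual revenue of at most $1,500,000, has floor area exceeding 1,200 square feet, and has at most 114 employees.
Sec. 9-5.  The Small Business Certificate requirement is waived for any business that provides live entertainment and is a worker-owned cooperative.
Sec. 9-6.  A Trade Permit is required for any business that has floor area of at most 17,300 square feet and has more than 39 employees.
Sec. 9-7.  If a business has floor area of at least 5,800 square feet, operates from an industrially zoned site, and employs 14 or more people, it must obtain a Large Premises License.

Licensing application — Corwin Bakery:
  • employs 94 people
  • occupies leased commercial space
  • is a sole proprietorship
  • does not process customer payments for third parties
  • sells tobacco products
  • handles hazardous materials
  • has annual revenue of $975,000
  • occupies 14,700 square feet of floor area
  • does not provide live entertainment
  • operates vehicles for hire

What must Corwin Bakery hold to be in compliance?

Sec. 9-1. revenue $975,000 < $2,800,000; operates vehicles for hire → Standard License not required.
Sec. 9-2. employees 94 > 79; does not process customer payments for third parties; sells tobacco products → Municipal Authorization not required.
Sec. 9-3. operates vehicles for hire; is a sole proprietorship (not: is a worker-owned cooperative); employees 94 < 100 → General Business License not required.
Sec. 9-4. revenue $975,000 ≤ $1,500,000; floor area 14,700 square feet > 1,200 square feet; employees 94 ≤ 114 → Small Business Certificate required.
Sec. 9-5. does not provide live entertainment; is a sole proprietorship (not: is a worker-owned cooperative) → Small Business Certificate exemption does not apply.
Sec. 9-6. floor area 14,700 square feet ≤ 17,300 square feet; employees 94 > 39 → Trade Permit required.
Sec. 9-7. floor area 14,700 square feet ≥ 5,800 square feet; occupies leased commercial space (not: operates from an industrially zoned site); employees 94 ≥ 14 → Large Premises License not required.

Small Business Certificate, Trade Permit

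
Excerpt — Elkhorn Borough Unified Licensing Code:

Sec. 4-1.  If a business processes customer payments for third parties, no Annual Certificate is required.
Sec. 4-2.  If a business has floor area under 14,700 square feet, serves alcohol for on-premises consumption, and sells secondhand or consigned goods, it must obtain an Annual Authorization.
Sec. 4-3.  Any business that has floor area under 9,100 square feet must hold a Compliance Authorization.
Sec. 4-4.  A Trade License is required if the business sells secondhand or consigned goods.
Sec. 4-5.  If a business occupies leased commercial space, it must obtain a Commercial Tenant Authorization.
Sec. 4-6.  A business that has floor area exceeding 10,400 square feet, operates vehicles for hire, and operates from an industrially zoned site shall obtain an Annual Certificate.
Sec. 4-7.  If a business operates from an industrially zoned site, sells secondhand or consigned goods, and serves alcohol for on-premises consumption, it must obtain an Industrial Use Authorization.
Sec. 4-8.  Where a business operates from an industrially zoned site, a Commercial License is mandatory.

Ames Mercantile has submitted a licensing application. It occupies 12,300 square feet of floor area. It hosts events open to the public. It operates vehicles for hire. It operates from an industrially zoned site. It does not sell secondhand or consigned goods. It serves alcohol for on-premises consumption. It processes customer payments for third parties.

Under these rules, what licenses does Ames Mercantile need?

Sec. 4-1. processes customer payments for third parties → exempt from Annual Certificate.
Sec. 4-2. floor area 12,300 square feet < 14,700 square feet; serves alcohol for on-premises consumption; does not sell secondhand or consigned goods → Annual Authorization not required.
Sec. 4-3. floor area 12,300 square feet ≥ 9,100 square feet → Compliance Authorization not required.
Sec. 4-4. does not sell secondhand or consigned goods → Trade License not required.
Sec. 4-5. operates from an industrially zoned site (not: occupies leased commercial space) → Commercial Tenant Authorization not required.
Sec. 4-6. floor area 12,300 square feet > 10,400 square feet; operates vehicles for hire; operates from an industrially zoned site → Annual Certificate required.
Sec. 4-7. operates from an industrially zoned site; does not sell secondhand or consigned goods; serves alcohol for on-premises consumption → Industrial Use Authorization not required.
Sec. 4-8. operates from an industrially zoned site → Commercial License required.

Commercial License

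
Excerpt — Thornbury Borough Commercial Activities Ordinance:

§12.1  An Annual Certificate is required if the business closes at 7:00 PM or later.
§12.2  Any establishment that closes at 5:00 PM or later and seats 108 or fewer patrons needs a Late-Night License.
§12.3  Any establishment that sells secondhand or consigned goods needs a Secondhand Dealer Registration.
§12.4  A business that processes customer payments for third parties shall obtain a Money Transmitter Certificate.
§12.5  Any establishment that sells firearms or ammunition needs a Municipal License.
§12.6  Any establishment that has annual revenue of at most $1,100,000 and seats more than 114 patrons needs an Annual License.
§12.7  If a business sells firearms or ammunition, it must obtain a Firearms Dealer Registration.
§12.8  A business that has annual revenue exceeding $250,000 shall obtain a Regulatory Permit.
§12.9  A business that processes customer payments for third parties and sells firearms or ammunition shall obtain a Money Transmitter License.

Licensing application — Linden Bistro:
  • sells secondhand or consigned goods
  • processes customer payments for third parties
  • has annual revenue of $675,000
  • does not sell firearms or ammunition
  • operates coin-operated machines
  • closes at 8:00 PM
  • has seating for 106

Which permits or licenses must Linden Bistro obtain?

Annual Certificate, Late-Night License, Money Transmitter Certificate, Regulatory Permit, Secondhand Dealer Registration

§12.1 closes 8:00 PM, after 7:00 PM → Annual Certificate required.
§12.2 closes 8:00 PM, after 5:00 PM; seating 106 ≤ 108 → Late-Night License required.
§12.3 sells secondhand or consigned goods → Secondhand Dealer Registration required.
§12.4 processes customer payments for third parties → Money Transmitter Certificate required.
§12.5 does not sell firearms or ammunition → Municipal License not required.
§12.6 revenue $675,000 ≤ $1,100,000; seating 106 ≤ 114 → Annual License not required.
§12.7 does not sell firearms or ammunition → Firearms Dealer Registration not required.
§12.8 revenue $675,000 > $250,000 → Regulatory Permit required.
§12.9 processes customer payments for third parties; does not sell firearms or ammunition → Money Transmitter License not required.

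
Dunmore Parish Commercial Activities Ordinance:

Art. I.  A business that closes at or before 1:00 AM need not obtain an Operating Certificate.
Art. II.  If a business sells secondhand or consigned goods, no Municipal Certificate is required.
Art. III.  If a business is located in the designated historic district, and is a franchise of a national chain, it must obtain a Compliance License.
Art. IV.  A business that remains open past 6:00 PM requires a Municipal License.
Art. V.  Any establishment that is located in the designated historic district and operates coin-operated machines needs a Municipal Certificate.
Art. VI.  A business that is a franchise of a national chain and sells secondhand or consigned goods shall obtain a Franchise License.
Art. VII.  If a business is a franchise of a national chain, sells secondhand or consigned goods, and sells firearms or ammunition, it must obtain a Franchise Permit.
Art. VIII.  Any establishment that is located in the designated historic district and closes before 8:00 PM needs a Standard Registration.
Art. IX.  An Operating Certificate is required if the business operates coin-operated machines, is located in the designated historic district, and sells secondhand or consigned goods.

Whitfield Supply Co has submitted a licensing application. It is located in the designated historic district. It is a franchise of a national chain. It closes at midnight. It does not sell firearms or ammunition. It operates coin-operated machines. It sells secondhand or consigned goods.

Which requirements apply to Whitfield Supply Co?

Compliance License, Franchise License, Municipal License

Art. I. closes midnight, at/before 1:00 AM → exempt from Operating Certificate.
Art. II. sells secondhand or consigned goods → exempt from Municipal Certificate.
Art. III. is located in the designated historic district; is a franchise of a national chain → Compliance License required.
Art. IV. closes midnight, after 6:00 PM → Municipal License required.
Art. V. is located in the designated historic district; operates coin-operated machines → Municipal Certificate required.
Art. VI. is a franchise of a national chain; sells secondhand or consigned goods → Franchise License required.
Art. VII. is a franchise of a national chain; sells secondhand or consigned goods; does not sell firearms or ammunition → Franchise Permit not required.
Art. VIII. is located in the designated historic district; closes midnight, after 8:00 PM → Standard Registration not required.
Art. IX. operates coin-operated machines; is located in the designated historic district; sells secondhand or consigned goods → Operating Certificate required.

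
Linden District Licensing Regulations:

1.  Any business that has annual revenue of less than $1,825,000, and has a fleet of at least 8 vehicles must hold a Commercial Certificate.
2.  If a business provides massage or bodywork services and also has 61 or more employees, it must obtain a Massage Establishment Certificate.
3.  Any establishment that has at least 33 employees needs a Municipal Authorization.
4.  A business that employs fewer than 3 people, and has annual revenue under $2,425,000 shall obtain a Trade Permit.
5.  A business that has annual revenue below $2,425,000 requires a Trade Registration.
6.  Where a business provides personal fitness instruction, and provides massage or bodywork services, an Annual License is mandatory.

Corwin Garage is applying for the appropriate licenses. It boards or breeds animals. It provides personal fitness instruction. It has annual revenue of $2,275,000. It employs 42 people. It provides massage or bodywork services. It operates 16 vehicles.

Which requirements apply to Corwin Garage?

1. revenue $2,275,000 ≥ $1,825,000; vehicles 16 ≥ 8 → Commercial Certificate not required.
2. provides massage or bodywork services; employees 42 < 61 → Massage Establishment Certificate not required.
3. employees 42 ≥ 33 → Municipal Authorization required.
4. employees 42 ≥ 3; revenue $2,275,000 < $2,425,000 → Trade Permit not required.
5. revenue $2,275,000 < $2,425,000 → Trade Registration required.
6. provides personal fitness instruction; provides massage or bodywork services → Annual License required.

Annual License, Municipal Authorization, Trade Registration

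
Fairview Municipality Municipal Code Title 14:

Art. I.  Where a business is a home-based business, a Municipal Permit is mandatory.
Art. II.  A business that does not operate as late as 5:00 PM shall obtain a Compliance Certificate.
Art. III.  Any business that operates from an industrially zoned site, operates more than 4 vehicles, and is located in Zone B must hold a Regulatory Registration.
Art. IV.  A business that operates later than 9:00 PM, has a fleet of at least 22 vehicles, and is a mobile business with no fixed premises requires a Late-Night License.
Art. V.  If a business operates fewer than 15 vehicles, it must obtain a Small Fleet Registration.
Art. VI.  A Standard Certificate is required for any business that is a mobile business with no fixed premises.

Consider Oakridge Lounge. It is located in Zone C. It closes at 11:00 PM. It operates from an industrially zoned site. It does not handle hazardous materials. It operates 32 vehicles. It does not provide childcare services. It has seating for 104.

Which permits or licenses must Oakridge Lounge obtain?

None

Art. I. operates from an industrially zoned site (not: is a home-based business) → Municipal Permit not required.
Art. II. closes 11:00 PM, after 5:00 PM → Compliance Certificate not required.
Art. III. operates from an industrially zoned site; vehicles 32 > 4; is located in Zone C (not: is located in Zone B) → Regulatory Registration not required.
Art. IV. closes 11:00 PM, after 9:00 PM; vehicles 32 ≥ 22; operates from an industrially zoned site (not: is a mobile business with no fixed premises) → Late-Night License not required.
Art. V. vehicles 32 ≥ 15 → Small Fleet Registration not required.
Art. VI. operates from an industrially zoned site (not: is a mobile business with no fixed premises) → Standard Certificate not required.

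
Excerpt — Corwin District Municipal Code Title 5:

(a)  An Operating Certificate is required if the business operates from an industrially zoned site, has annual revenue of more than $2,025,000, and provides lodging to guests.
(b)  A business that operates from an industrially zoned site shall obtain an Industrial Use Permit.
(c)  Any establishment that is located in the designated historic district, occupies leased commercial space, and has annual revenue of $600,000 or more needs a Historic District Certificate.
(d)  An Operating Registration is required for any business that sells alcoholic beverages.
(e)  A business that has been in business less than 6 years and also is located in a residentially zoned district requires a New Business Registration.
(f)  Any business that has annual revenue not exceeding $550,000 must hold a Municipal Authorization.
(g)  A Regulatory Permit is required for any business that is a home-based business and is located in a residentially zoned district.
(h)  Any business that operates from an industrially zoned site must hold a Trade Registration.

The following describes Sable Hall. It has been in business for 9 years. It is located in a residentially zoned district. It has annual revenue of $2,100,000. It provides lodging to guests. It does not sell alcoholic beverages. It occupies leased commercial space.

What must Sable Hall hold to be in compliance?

(a) occupies leased commercial space (not: operates from an industrially zoned site); revenue $2,100,000 > $2,025,000; provides lodging to guests → Operating Certificate not required.
(b) occupies leased commercial space (not: operates from an industrially zoned site) → Industrial Use Permit not required.
(c) is located in a residentially zoned district (not: is located in the designated historic district); occupies leased commercial space; revenue $2,100,000 ≥ $600,000 → Historic District Certificate not required.
(d) does not sell alcoholic beverages → Operating Registration not required.
(e) years in business 9 ≥ 6; is located in a residentially zoned district → New Business Registration not required.
(f) revenue $2,100,000 > $550,000 → Municipal Authorization not required.
(g) occupies leased commercial space (not: is a home-based business); is located in a residentially zoned district → Regulatory Permit not required.
(h) occupies leased commercial space (not: operates from an industrially zoned site) → Trade Registration not required.

None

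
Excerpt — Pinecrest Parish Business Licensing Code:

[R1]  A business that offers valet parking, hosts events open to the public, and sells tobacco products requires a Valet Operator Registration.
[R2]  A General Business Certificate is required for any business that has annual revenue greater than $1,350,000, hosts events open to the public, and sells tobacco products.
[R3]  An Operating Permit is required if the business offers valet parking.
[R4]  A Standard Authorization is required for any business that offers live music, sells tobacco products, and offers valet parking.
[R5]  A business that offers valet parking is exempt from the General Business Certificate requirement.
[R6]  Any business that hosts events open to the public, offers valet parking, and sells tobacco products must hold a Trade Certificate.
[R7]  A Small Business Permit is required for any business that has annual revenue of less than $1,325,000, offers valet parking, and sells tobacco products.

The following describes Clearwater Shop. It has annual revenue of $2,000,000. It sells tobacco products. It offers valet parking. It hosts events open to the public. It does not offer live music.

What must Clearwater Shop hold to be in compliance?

Operating Permit, Trade Certificate, Valet Operator Registration

[R1] offers valet parking; hosts events open to the public; sells tobacco products → Valet Operator Registration required.
[R2] revenue $2,000,000 > $1,350,000; hosts events open to the public; sells tobacco products → General Business Certificate required.
[R3] offers valet parking → Operating Permit required.
[R4] does not offer live music; sells tobacco products; offers valet parking → Standard Authorization not required.
[R5] offers valet parking → exempt from General Business Certificate.
[R6] hosts events open to the public; offers valet parking; sells tobacco products → Trade Certificate required.
[R7] revenue $2,000,000 ≥ $1,325,000; offers valet parking; sells tobacco products → Small Business Permit not required.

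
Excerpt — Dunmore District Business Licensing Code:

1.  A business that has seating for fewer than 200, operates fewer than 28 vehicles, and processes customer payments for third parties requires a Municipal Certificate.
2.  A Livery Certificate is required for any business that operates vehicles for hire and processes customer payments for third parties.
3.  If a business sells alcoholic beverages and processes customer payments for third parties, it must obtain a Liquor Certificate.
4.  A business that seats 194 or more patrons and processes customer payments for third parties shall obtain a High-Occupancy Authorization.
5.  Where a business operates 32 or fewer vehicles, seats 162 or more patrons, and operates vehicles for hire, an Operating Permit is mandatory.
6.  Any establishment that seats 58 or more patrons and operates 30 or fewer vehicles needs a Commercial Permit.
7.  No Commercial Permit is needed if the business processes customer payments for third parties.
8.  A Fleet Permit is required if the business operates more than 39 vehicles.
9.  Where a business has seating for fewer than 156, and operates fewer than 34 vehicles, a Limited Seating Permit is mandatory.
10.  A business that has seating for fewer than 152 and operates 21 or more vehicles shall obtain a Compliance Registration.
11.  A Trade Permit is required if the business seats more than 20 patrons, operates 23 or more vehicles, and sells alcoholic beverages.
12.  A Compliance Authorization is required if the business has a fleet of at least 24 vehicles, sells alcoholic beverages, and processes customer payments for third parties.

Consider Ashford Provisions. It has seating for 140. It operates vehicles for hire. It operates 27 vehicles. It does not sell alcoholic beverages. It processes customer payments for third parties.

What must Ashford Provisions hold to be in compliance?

1. seating 140 < 200; vehicles 27 < 28; processes customer payments for third parties → Municipal Certificate required.
2. operates vehicles for hire; processes customer payments for third parties → Livery Certificate required.
3. does not sell alcoholic beverages; processes customer payments for third parties → Liquor Certificate not required.
4. seating 140 < 194; processes customer payments for third parties → High-Occupancy Authorization not required.
5. vehicles 27 ≤ 32; seating 140 < 162; operates vehicles for hire → Operating Permit not required.
6. seating 140 ≥ 58; vehicles 27 ≤ 30 → Commercial Permit required.
7. processes customer payments for third parties → exempt from Commercial Permit.
8. vehicles 27 ≤ 39 → Fleet Permit not required.
9. seating 140 < 156; vehicles 27 < 34 → Limited Seating Permit required.
10. seating 140 < 152; vehicles 27 ≥ 21 → Compliance Registration required.
11. seating 140 > 20; vehicles 27 ≥ 23; does not sell alcoholic beverages → Trade Permit not required.
12. vehicles 27 ≥ 24; does not sell alcoholic beverages; processes customer payments for third parties → Compliance Authorization not required.

Compliance Registration, Limited Seating Permit, Livery Certificate, Municipal Certificate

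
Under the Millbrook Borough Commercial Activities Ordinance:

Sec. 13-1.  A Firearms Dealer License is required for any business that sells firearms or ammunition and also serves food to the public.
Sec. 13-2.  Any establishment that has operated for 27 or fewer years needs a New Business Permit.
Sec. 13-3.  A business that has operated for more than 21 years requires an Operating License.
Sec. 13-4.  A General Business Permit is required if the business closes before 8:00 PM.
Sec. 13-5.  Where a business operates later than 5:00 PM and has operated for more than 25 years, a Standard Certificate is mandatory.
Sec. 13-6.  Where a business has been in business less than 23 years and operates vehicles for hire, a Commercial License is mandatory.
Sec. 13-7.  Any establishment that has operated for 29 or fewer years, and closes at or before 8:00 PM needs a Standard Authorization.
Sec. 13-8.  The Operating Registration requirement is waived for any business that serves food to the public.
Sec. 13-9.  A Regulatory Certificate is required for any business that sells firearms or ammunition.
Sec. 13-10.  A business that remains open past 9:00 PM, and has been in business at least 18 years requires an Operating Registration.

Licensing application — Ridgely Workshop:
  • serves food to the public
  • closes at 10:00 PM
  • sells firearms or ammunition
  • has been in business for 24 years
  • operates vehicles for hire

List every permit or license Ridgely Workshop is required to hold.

Sec. 13-1. sells firearms or ammunition; serves food to the public → Firearms Dealer License required.
Sec. 13-2. years in business 24 ≤ 27 → New Business Permit required.
Sec. 13-3. years in business 24 > 21 → Operating License required.
Sec. 13-4. closes 10:00 PM, after 8:00 PM → General Business Permit not required.
Sec. 13-5. closes 10:00 PM, after 5:00 PM; years in business 24 ≤ 25 → Standard Certificate not required.
Sec. 13-6. years in business 24 ≥ 23; operates vehicles for hire → Commercial License not required.
Sec. 13-7. years in business 24 ≤ 29; closes 10:00 PM, after 8:00 PM → Standard Authorization not required.
Sec. 13-8. serves food to the public → exempt from Operating Registration.
Sec. 13-9. sells firearms or ammunition → Regulatory Certificate required.
Sec. 13-10. closes 10:00 PM, after 9:00 PM; years in business 24 ≥ 18 → Operating Registration required.

Firearms Dealer License, New Business Permit, Operating License, Regulatory Certificate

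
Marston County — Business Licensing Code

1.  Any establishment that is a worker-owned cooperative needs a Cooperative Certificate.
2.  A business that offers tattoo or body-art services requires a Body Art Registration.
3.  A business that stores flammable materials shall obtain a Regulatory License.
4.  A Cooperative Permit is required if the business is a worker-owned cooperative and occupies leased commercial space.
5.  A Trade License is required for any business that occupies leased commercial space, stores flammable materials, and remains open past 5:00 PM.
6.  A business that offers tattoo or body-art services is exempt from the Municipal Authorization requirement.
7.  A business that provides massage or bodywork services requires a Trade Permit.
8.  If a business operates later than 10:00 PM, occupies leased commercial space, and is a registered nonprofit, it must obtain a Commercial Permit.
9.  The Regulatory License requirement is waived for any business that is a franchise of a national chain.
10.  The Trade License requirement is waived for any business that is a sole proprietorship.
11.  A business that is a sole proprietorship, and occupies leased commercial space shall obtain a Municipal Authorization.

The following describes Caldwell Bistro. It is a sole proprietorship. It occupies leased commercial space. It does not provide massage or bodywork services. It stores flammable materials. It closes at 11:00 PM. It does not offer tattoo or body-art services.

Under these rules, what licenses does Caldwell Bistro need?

Municipal Authorization, Regulatory License

1. is a sole proprietorship (not: is a worker-owned cooperative) → Cooperative Certificate not required.
2. does not offer tattoo or body-art services → Body Art Registration not required.
3. stores flammable materials → Regulatory License required.
4. is a sole proprietorship (not: is a worker-owned cooperative); occupies leased commercial space → Cooperative Permit not required.
5. occupies leased commercial space; stores flammable materials; closes 11:00 PM, after 5:00 PM → Trade License required.
6. does not offer tattoo or body-art services → Municipal Authorization exemption does not apply.
7. does not provide massage or bodywork services → Trade Permit not required.
8. closes 11:00 PM, after 10:00 PM; occupies leased commercial space; is a sole proprietorship (not: is a registered nonprofit) → Commercial Permit not required.
9. is a sole proprietorship (not: is a franchise of a national chain) → Regulatory License exemption does not apply.
10. is a sole proprietorship → exempt from Trade License.
11. is a sole proprietorship; occupies leased commercial space → Municipal Authorization required.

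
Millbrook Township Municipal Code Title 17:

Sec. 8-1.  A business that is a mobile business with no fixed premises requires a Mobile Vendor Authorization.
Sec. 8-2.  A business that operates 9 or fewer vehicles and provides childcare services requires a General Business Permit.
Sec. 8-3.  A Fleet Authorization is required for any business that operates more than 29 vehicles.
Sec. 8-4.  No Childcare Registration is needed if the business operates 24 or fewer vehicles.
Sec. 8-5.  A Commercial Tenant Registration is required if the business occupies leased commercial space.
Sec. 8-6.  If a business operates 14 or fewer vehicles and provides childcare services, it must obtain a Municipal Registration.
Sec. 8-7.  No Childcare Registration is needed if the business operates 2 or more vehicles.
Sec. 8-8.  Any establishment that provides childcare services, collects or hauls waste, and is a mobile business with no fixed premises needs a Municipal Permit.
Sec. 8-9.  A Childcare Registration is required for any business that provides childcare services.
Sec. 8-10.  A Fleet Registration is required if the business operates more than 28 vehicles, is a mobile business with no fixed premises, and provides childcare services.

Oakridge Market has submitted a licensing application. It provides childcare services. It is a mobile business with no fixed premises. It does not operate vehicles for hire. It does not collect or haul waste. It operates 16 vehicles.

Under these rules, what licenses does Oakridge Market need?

Sec. 8-1. is a mobile business with no fixed premises → Mobile Vendor Authorization required.
Sec. 8-2. vehicles 16 > 9; provides childcare services → General Business Permit not required.
Sec. 8-3. vehicles 16 ≤ 29 → Fleet Authorization not required.
Sec. 8-4. vehicles 16 ≤ 24 → exempt from Childcare Registration.
Sec. 8-5. is a mobile business with no fixed premises (not: occupies leased commercial space) → Commercial Tenant Registration not required.
Sec. 8-6. vehicles 16 > 14; provides childcare services → Municipal Registration not required.
Sec. 8-7. vehicles 16 ≥ 2 → exempt from Childcare Registration.
Sec. 8-8. provides childcare services; does not collect or haul waste; is a mobile business with no fixed premises → Municipal Permit not required.
Sec. 8-9. provides childcare services → Childcare Registration required.
Sec. 8-10. vehicles 16 ≤ 28; is a mobile business with no fixed premises; provides childcare services → Fleet Registration not required.

Mobile Vendor Authorization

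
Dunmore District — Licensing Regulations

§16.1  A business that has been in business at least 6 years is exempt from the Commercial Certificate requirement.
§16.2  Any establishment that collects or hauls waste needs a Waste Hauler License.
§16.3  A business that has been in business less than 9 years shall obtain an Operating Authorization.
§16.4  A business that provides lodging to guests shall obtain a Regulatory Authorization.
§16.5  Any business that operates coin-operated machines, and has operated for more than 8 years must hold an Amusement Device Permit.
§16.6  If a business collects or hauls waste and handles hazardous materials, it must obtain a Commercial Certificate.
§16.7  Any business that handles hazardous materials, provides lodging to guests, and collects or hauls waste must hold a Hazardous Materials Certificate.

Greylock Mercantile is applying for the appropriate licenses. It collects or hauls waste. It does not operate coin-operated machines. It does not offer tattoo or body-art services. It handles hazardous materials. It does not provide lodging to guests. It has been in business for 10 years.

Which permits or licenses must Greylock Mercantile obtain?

Waste Hauler License

§16.1 years in business 10 ≥ 6 → exempt from Commercial Certificate.
§16.2 collects or hauls waste → Waste Hauler License required.
§16.3 years in business 10 ≥ 9 → Operating Authorization not required.
§16.4 does not provide lodging to guests → Regulatory Authorization not required.
§16.5 does not operate coin-operated machines; years in business 10 > 8 → Amusement Device Permit not required.
§16.6 collects or hauls waste; handles hazardous materials → Commercial Certificate required.
§16.7 handles hazardous materials; does not provide lodging to guests; collects or hauls waste → Hazardous Materials Certificate not required.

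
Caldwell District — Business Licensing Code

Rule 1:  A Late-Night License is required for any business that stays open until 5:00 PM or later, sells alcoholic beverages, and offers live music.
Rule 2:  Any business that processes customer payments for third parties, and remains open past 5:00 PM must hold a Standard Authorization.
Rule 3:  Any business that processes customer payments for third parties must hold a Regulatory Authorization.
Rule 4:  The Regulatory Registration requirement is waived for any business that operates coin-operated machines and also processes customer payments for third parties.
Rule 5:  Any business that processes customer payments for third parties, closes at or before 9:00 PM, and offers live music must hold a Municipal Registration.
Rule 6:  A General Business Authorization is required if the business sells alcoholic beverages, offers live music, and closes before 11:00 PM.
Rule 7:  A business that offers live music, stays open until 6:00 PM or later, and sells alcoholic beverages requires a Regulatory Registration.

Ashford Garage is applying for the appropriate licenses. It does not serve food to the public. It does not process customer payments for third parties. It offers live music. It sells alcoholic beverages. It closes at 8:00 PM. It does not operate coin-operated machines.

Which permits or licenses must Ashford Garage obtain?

General Business Authorization, Late-Night License, Regulatory Registration

Rule 1: closes 8:00 PM, after 5:00 PM; sells alcoholic beverages; offers live music → Late-Night License required.
Rule 2: does not process customer payments for third parties; closes 8:00 PM, after 5:00 PM → Standard Authorization not required.
Rule 3: does not process customer payments for third parties → Regulatory Authorization not required.
Rule 4: does not operate coin-operated machines; does not process customer payments for third parties → Regulatory Registration exemption does not apply.
Rule 5: does not process customer payments for third parties; closes 8:00 PM, at/before 9:00 PM; offers live music → Municipal Registration not required.
Rule 6: sells alcoholic beverages; offers live music; closes 8:00 PM, at/before 11:00 PM → General Business Authorization required.
Rule 7: offers live music; closes 8:00 PM, after 6:00 PM; sells alcoholic beverages → Regulatory Registration required.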